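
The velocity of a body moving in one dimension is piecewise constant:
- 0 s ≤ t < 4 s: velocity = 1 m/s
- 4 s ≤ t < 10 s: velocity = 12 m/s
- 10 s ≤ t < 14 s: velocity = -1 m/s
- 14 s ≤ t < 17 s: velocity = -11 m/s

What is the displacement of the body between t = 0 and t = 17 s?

Net displacement equals the area under the velocity-time graph (areas below the axis count negative).
0–4 s: 1 × 4 = 4 m
4–10 s: 12 × 6 = 72 m
10–14 s: -1 × 4 = -4 m
14–17 s: -11 × 3 = -33 m
Net displacement = 39 m

39 m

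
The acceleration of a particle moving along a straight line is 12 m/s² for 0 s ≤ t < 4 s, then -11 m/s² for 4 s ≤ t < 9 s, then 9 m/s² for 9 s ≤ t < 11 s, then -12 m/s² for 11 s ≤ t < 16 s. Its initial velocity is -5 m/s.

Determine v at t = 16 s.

Δv equals the area under the a-t graph; then v = v₀ + Δv.
0–4 s: 12 × 4 = 48 m/s
4–9 s: -11 × 5 = -55 m/s
9–11 s: 9 × 2 = 18 m/s
11–16 s: -12 × 5 = -60 m/s
Δv = -49 m/s, so v(16) = -5 + (-49) = -54 m/s.

-54 m/s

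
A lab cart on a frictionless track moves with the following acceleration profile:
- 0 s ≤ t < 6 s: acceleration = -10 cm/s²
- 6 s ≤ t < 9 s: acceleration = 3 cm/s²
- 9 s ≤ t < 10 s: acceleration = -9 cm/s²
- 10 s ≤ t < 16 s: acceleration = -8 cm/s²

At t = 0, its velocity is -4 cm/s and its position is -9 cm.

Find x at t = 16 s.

-979 cm

On each constant-a segment, Δv = aΔt and Δx = v₀Δt + ½aΔt²; chain segment to segment.
0–6 s: v starts -4 cm/s; Δx = -4·6 + ½·-10·6² = -204 cm; v ends -64 cm/s.
6–9 s: v starts -64 cm/s; Δx = -64·3 + ½·3·3² = -178.5 cm; v ends -55 cm/s.
9–10 s: v starts -55 cm/s; Δx = -55·1 + ½·-9·1² = -59.5 cm; v ends -64 cm/s.
10–16 s: v starts -64 cm/s; Δx = -64·6 + ½·-8·6² = -528 cm; v ends -112 cm/s.
x(16) = -9 + Σ Δx = -979 cm.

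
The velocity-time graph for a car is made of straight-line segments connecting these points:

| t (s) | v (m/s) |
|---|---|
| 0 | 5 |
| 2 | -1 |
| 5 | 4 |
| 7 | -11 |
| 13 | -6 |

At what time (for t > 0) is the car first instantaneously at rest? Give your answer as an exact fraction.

v changes sign on 0–2 s (from 5 to -1); the graph is linear there, so v = 0 at t = 0 + (-5)·(2 − 0)/(-1 − 5) = 5/3 s.

t = 5/3 s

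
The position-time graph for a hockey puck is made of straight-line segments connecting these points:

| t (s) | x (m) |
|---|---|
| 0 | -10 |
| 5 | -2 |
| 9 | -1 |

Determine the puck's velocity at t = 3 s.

1.6 m/s

Velocity is the slope of the x-t graph on 0–5 s: (-2 − -10)/(5 − 0) = 1.6 m/s.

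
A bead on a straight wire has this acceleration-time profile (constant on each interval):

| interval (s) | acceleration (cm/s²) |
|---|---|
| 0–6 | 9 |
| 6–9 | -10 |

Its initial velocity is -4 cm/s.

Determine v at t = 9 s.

20 cm/s

Δv equals the area under the a-t graph; then v = v₀ + Δv.
0–6 s: 9 × 6 = 54 cm/s
6–9 s: -10 × 3 = -30 cm/s
Δv = 24 cm/s, so v(9) = -4 + (24) = 20 cm/s.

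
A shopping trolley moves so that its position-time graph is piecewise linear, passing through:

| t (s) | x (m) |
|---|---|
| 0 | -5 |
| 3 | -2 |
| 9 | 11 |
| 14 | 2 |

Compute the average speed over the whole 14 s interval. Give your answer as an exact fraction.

Average speed = (total path length)/(elapsed time); on a piecewise-linear x-t graph the path length is Σ|Δx|.
0–3 s: |Δx| = |-2 − -5| = 3 m
3–9 s: |Δx| = |11 − -2| = 13 m
9–14 s: |Δx| = |2 − 11| = 9 m
Total path = 25 m; average speed = 25/14 = 25/14 m/s.

25/14 m/s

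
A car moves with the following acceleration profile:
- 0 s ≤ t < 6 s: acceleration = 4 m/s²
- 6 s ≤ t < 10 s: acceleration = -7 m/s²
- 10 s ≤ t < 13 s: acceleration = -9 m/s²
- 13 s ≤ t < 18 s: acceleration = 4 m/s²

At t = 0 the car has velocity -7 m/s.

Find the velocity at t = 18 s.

-18 m/s

Δv equals the area under the a-t graph; then v = v₀ + Δv.
0–6 s: 4 × 6 = 24 m/s
6–10 s: -7 × 4 = -28 m/s
10–13 s: -9 × 3 = -27 m/s
13–18 s: 4 × 5 = 20 m/s
Δv = -11 m/s, so v(18) = -7 + (-11) = -18 m/s.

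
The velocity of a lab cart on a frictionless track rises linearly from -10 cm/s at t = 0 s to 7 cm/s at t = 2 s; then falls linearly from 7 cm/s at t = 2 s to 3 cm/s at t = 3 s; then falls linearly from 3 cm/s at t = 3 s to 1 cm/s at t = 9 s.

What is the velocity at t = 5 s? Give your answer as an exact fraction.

7/3 cm/s

On 3–9 s the graph is linear from 3 to 1 cm/s: v(5) = 3 + (1 − 3)·(5 − 3)/(9 − 3) = 7/3 cm/s.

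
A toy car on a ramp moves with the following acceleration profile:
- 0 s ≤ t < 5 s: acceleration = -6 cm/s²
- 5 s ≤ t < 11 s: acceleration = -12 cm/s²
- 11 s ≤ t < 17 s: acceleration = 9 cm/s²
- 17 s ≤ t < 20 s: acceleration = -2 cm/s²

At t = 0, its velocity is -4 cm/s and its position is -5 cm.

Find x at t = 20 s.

-1159 cm

On each constant-a segment, Δv = aΔt and Δx = v₀Δt + ½aΔt²; chain segment to segment.
0–5 s: v starts -4 cm/s; Δx = -4·5 + ½·-6·5² = -95 cm; v ends -34 cm/s.
5–11 s: v starts -34 cm/s; Δx = -34·6 + ½·-12·6² = -420 cm; v ends -106 cm/s.
11–17 s: v starts -106 cm/s; Δx = -106·6 + ½·9·6² = -474 cm; v ends -52 cm/s.
17–20 s: v starts -52 cm/s; Δx = -52·3 + ½·-2·3² = -165 cm; v ends -58 cm/s.
x(20) = -5 + Σ Δx = -1159 cm.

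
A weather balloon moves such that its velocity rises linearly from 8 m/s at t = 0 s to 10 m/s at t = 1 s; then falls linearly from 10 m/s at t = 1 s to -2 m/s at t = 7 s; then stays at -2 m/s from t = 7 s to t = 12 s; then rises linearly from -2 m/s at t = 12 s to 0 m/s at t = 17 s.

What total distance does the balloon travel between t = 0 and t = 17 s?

Total distance travelled is ∫|v| dt — sum the magnitudes of each area piece.
0–1 s: |½(8 + 10)(1)| = 9 m
1–7 s: v = 0 at t = 6 s; triangle areas 25 + 1 = 26 m
7–12 s: |-2| × 5 = 10 m
12–17 s: |½(-2 + 0)(5)| = 5 m
Total distance = 50 m

50 m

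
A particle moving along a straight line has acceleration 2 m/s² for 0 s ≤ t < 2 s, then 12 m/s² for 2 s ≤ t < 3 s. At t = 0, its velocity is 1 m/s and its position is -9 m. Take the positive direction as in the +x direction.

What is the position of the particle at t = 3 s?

8 m

On each constant-a segment, Δv = aΔt and Δx = v₀Δt + ½aΔt²; chain segment to segment.
0–2 s: v starts 1 m/s; Δx = 1·2 + ½·2·2² = 6 m; v ends 5 m/s.
2–3 s: v starts 5 m/s; Δx = 5·1 + ½·12·1² = 11 m; v ends 17 m/s.
x(3) = -9 + Σ Δx = 8 m.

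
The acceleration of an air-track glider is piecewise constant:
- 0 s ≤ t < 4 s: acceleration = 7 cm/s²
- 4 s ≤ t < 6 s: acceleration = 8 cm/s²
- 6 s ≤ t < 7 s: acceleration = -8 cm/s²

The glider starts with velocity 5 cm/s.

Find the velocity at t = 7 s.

41 cm/s

Δv equals the area under the a-t graph; then v = v₀ + Δv.
0–4 s: 7 × 4 = 28 cm/s
4–6 s: 8 × 2 = 16 cm/s
6–7 s: -8 × 1 = -8 cm/s
Δv = 36 cm/s, so v(7) = 5 + (36) = 41 cm/s.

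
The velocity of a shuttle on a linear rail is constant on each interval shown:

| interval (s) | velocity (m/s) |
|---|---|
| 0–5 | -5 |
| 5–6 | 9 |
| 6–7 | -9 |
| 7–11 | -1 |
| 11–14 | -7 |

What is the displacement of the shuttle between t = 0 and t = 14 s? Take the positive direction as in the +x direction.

-50 m

Displacement is the signed area under the v-t curve.
0–5 s: -5 × 5 = -25 m
5–6 s: 9 × 1 = 9 m
6–7 s: -9 × 1 = -9 m
7–11 s: -1 × 4 = -4 m
11–14 s: -7 × 3 = -21 m
Net displacement = -50 m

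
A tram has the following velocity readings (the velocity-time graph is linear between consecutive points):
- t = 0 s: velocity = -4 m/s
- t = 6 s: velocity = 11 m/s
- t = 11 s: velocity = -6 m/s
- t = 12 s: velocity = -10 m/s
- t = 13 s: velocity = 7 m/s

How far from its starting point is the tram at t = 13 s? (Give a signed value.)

24 m

Displacement is the signed area under the v-t curve.
0–6 s: ½(-4 + 11)(6) = 21 m
6–11 s: ½(11 + -6)(5) = 12.5 m
11–12 s: ½(-6 + -10)(1) = -8 m
12–13 s: ½(-10 + 7)(1) = -1.5 m
Net displacement = 24 m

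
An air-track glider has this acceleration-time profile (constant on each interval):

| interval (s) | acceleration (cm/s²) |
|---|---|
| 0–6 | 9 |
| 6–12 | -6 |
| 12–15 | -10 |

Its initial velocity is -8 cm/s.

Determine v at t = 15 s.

-20 cm/s

Δv equals the area under the a-t graph; then v = v₀ + Δv.
0–6 s: 9 × 6 = 54 cm/s
6–12 s: -6 × 6 = -36 cm/s
12–15 s: -10 × 3 = -30 cm/s
Δv = -12 cm/s, so v(15) = -8 + (-12) = -20 cm/s.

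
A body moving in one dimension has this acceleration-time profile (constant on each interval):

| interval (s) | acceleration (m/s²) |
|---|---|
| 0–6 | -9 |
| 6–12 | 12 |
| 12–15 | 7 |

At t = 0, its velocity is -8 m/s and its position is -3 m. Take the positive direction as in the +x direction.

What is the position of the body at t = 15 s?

On each constant-a segment, Δv = aΔt and Δx = v₀Δt + ½aΔt²; chain segment to segment.
0–6 s: v starts -8 m/s; Δx = -8·6 + ½·-9·6² = -210 m; v ends -62 m/s.
6–12 s: v starts -62 m/s; Δx = -62·6 + ½·12·6² = -156 m; v ends 10 m/s.
12–15 s: v starts 10 m/s; Δx = 10·3 + ½·7·3² = 61.5 m; v ends 31 m/s.
x(15) = -3 + Σ Δx = -307.5 m.

-307.5 m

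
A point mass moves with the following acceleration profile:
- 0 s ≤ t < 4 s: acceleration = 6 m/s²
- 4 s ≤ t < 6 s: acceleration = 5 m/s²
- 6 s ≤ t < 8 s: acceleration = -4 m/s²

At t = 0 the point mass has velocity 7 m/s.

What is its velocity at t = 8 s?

Δv equals the area under the a-t graph; then v = v₀ + Δv.
0–4 s: 6 × 4 = 24 m/s
4–6 s: 5 × 2 = 10 m/s
6–8 s: -4 × 2 = -8 m/s
Δv = 26 m/s, so v(8) = 7 + (26) = 33 m/s.

33 m/s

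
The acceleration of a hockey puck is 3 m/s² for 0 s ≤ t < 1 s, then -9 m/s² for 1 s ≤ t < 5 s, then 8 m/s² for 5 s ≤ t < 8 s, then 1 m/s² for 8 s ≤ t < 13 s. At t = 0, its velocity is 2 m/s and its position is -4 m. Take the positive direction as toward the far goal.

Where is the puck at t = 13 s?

-132 m

On each constant-a segment, Δv = aΔt and Δx = v₀Δt + ½aΔt²; chain segment to segment.
0–1 s: v starts 2 m/s; Δx = 2·1 + ½·3·1² = 3.5 m; v ends 5 m/s.
1–5 s: v starts 5 m/s; Δx = 5·4 + ½·-9·4² = -52 m; v ends -31 m/s.
5–8 s: v starts -31 m/s; Δx = -31·3 + ½·8·3² = -57 m; v ends -7 m/s.
8–13 s: v starts -7 m/s; Δx = -7·5 + ½·1·5² = -22.5 m; v ends -2 m/s.
x(13) = -4 + Σ Δx = -132 m.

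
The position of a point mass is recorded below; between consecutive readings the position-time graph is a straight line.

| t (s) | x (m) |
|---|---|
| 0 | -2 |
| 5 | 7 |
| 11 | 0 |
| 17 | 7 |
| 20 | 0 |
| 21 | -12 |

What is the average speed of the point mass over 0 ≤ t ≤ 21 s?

Average speed = (total path length)/(elapsed time); on a piecewise-linear x-t graph the path length is Σ|Δx|.
0–5 s: |Δx| = |7 − -2| = 9 m
5–11 s: |Δx| = |0 − 7| = 7 m
11–17 s: |Δx| = |7 − 0| = 7 m
17–20 s: |Δx| = |0 − 7| = 7 m
20–21 s: |Δx| = |-12 − 0| = 12 m
Total path = 42 m; average speed = 42/21 = 2 m/s.

2 m/s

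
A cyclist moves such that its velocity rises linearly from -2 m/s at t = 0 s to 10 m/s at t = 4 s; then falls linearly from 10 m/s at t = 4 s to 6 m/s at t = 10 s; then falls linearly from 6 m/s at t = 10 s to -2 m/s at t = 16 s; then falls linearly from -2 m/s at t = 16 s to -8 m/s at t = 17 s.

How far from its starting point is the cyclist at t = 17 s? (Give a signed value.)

Net displacement equals the area under the velocity-time graph (areas below the axis count negative).
0–4 s: ½(-2 + 10)(4) = 16 m
4–10 s: ½(10 + 6)(6) = 48 m
10–16 s: ½(6 + -2)(6) = 12 m
16–17 s: ½(-2 + -8)(1) = -5 m
Net displacement = 71 m

71 m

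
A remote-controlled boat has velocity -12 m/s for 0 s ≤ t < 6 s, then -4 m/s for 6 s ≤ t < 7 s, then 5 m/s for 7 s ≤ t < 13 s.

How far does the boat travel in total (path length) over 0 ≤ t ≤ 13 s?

106 m

Distance (not displacement) is the total path length: add the absolute areas under v-t.
0–6 s: |-12| × 6 = 72 m
6–7 s: |-4| × 1 = 4 m
7–13 s: |5| × 6 = 30 m
Total distance = 106 m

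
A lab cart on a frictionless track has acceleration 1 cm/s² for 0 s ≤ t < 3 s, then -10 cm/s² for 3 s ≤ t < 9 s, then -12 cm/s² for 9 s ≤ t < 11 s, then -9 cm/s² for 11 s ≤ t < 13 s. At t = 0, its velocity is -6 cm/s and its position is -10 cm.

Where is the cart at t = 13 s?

-563.5 cm

On each constant-a segment, Δv = aΔt and Δx = v₀Δt + ½aΔt²; chain segment to segment.
0–3 s: v starts -6 cm/s; Δx = -6·3 + ½·1·3² = -13.5 cm; v ends -3 cm/s.
3–9 s: v starts -3 cm/s; Δx = -3·6 + ½·-10·6² = -198 cm; v ends -63 cm/s.
9–11 s: v starts -63 cm/s; Δx = -63·2 + ½·-12·2² = -150 cm; v ends -87 cm/s.
11–13 s: v starts -87 cm/s; Δx = -87·2 + ½·-9·2² = -192 cm; v ends -105 cm/s.
x(13) = -10 + Σ Δx = -563.5 cm.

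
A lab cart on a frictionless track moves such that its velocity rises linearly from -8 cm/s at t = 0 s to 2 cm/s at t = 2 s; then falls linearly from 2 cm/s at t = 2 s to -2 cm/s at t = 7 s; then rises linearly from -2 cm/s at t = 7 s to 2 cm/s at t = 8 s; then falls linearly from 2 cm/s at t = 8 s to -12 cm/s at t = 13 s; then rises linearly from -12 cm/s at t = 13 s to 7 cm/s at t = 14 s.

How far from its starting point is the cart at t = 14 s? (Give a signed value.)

Displacement is the signed area under the v-t curve.
0–2 s: ½(-8 + 2)(2) = -6 cm
2–7 s: ½(2 + -2)(5) = 0 cm
7–8 s: ½(-2 + 2)(1) = 0 cm
8–13 s: ½(2 + -12)(5) = -25 cm
13–14 s: ½(-12 + 7)(1) = -2.5 cm
Net displacement = -33.5 cm

-33.5 cm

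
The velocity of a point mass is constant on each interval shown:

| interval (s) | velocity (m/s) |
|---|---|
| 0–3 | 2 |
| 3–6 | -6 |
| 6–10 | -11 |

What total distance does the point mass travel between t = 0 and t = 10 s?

Total distance travelled is ∫|v| dt — sum the magnitudes of each area piece.
0–3 s: |2| × 3 = 6 m
3–6 s: |-6| × 3 = 18 m
6–10 s: |-11| × 4 = 44 m
Total distance = 68 m

68 m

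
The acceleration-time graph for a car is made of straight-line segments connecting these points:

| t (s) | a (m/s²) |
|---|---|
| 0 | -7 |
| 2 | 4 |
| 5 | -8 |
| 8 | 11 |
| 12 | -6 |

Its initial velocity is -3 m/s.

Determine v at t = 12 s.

Δv equals the area under the a-t graph; then v = v₀ + Δv.
0–2 s: ½(-7 + 4)(2) = -3 m/s
2–5 s: ½(4 + -8)(3) = -6 m/s
5–8 s: ½(-8 + 11)(3) = 4.5 m/s
8–12 s: ½(11 + -6)(4) = 10 m/s
Δv = 5.5 m/s, so v(12) = -3 + (5.5) = 2.5 m/s.

2.5 m/s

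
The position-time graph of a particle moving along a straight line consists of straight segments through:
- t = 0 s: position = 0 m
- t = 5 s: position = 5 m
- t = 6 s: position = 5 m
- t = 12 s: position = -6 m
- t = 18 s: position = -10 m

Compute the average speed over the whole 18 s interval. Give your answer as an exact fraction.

10/9 m/s

Average speed = (total path length)/(elapsed time); on a piecewise-linear x-t graph the path length is Σ|Δx|.
0–5 s: |Δx| = |5 − 0| = 5 m
5–6 s: |Δx| = |5 − 5| = 0 m
6–12 s: |Δx| = |-6 − 5| = 11 m
12–18 s: |Δx| = |-10 − -6| = 4 m
Total path = 20 m; average speed = 20/18 = 10/9 m/s.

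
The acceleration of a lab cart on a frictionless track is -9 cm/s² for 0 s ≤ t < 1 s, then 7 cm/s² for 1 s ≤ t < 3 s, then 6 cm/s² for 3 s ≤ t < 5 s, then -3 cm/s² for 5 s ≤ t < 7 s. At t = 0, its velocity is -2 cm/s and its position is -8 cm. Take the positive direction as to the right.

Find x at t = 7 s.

19.5 cm

On each constant-a segment, Δv = aΔt and Δx = v₀Δt + ½aΔt²; chain segment to segment.
0–1 s: v starts -2 cm/s; Δx = -2·1 + ½·-9·1² = -6.5 cm; v ends -11 cm/s.
1–3 s: v starts -11 cm/s; Δx = -11·2 + ½·7·2² = -8 cm; v ends 3 cm/s.
3–5 s: v starts 3 cm/s; Δx = 3·2 + ½·6·2² = 18 cm; v ends 15 cm/s.
5–7 s: v starts 15 cm/s; Δx = 15·2 + ½·-3·2² = 24 cm; v ends 9 cm/s.
x(7) = -8 + Σ Δx = 19.5 cm.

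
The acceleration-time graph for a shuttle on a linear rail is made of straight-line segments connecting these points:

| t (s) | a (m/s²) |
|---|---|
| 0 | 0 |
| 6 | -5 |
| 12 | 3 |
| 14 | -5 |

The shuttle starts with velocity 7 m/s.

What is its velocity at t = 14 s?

Δv equals the area under the a-t graph; then v = v₀ + Δv.
0–6 s: ½(0 + -5)(6) = -15 m/s
6–12 s: ½(-5 + 3)(6) = -6 m/s
12–14 s: ½(3 + -5)(2) = -2 m/s
Δv = -23 m/s, so v(14) = 7 + (-23) = -16 m/s.

-16 m/s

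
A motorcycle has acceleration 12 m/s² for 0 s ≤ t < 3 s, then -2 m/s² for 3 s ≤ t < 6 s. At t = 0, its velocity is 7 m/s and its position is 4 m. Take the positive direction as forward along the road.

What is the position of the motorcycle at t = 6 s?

On each constant-a segment, Δv = aΔt and Δx = v₀Δt + ½aΔt²; chain segment to segment.
0–3 s: v starts 7 m/s; Δx = 7·3 + ½·12·3² = 75 m; v ends 43 m/s.
3–6 s: v starts 43 m/s; Δx = 43·3 + ½·-2·3² = 120 m; v ends 37 m/s.
x(6) = 4 + Σ Δx = 199 m.

199 m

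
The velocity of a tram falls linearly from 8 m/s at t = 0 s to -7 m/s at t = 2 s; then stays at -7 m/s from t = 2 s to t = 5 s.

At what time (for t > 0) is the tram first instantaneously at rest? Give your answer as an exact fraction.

t = 16/15 s

v changes sign on 0–2 s (from 8 to -7); the graph is linear there, so v = 0 at t = 0 + (-8)·(2 − 0)/(-7 − 8) = 16/15 s.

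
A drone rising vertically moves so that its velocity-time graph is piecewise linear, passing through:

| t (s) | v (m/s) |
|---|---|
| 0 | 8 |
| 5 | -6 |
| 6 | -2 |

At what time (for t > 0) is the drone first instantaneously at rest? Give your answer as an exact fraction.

v changes sign on 0–5 s (from 8 to -6); the graph is linear there, so v = 0 at t = 0 + (-8)·(5 − 0)/(-6 − 8) = 20/7 s.

t = 20/7 s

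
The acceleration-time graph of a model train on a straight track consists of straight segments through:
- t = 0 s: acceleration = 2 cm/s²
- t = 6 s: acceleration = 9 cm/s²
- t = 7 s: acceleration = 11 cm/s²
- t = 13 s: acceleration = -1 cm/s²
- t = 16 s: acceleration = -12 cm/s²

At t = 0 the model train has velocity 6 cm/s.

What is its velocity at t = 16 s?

59.5 cm/s

Δv equals the area under the a-t graph; then v = v₀ + Δv.
0–6 s: ½(2 + 9)(6) = 33 cm/s
6–7 s: ½(9 + 11)(1) = 10 cm/s
7–13 s: ½(11 + -1)(6) = 30 cm/s
13–16 s: ½(-1 + -12)(3) = -19.5 cm/s
Δv = 53.5 cm/s, so v(16) = 6 + (53.5) = 59.5 cm/s.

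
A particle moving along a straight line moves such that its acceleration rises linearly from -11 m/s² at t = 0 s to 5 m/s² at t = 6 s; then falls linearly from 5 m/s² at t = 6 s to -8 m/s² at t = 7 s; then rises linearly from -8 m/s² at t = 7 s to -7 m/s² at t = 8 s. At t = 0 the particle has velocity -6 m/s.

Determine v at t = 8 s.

-33 m/s

Δv equals the area under the a-t graph; then v = v₀ + Δv.
0–6 s: ½(-11 + 5)(6) = -18 m/s
6–7 s: ½(5 + -8)(1) = -1.5 m/s
7–8 s: ½(-8 + -7)(1) = -7.5 m/s
Δv = -27 m/s, so v(8) = -6 + (-27) = -33 m/s.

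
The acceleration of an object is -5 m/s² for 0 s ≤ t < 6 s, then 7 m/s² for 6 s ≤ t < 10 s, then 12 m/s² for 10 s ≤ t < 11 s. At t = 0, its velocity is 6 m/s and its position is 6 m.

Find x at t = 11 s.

On each constant-a segment, Δv = aΔt and Δx = v₀Δt + ½aΔt²; chain segment to segment.
0–6 s: v starts 6 m/s; Δx = 6·6 + ½·-5·6² = -54 m; v ends -24 m/s.
6–10 s: v starts -24 m/s; Δx = -24·4 + ½·7·4² = -40 m; v ends 4 m/s.
10–11 s: v starts 4 m/s; Δx = 4·1 + ½·12·1² = 10 m; v ends 16 m/s.
x(11) = 6 + Σ Δx = -78 m.

-78 m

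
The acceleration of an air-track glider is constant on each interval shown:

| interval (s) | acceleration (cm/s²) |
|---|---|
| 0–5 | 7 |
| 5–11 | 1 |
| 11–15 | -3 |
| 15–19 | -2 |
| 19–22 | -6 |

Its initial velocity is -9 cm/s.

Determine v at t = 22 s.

Δv equals the area under the a-t graph; then v = v₀ + Δv.
0–5 s: 7 × 5 = 35 cm/s
5–11 s: 1 × 6 = 6 cm/s
11–15 s: -3 × 4 = -12 cm/s
15–19 s: -2 × 4 = -8 cm/s
19–22 s: -6 × 3 = -18 cm/s
Δv = 3 cm/s, so v(22) = -9 + (3) = -6 cm/s.

-6 cm/s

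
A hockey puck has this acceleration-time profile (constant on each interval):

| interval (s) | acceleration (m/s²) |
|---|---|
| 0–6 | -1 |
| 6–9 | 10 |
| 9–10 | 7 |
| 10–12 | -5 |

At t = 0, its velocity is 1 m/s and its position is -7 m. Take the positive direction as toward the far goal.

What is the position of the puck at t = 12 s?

93.5 m

On each constant-a segment, Δv = aΔt and Δx = v₀Δt + ½aΔt²; chain segment to segment.
0–6 s: v starts 1 m/s; Δx = 1·6 + ½·-1·6² = -12 m; v ends -5 m/s.
6–9 s: v starts -5 m/s; Δx = -5·3 + ½·10·3² = 30 m; v ends 25 m/s.
9–10 s: v starts 25 m/s; Δx = 25·1 + ½·7·1² = 28.5 m; v ends 32 m/s.
10–12 s: v starts 32 m/s; Δx = 32·2 + ½·-5·2² = 54 m; v ends 22 m/s.
x(12) = -7 + Σ Δx = 93.5 m.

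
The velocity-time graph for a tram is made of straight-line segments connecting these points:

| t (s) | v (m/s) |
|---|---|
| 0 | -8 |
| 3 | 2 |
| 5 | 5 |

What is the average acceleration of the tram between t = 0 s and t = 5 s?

2.6 m/s²

Average acceleration = Δv/Δt = (5 − -8)/(5 − 0) = 2.6 m/s².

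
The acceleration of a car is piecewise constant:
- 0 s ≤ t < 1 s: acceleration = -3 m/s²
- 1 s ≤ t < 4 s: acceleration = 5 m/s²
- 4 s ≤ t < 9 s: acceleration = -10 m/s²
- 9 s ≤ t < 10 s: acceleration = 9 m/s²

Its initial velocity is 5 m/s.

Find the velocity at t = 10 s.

-24 m/s

Δv equals the area under the a-t graph; then v = v₀ + Δv.
0–1 s: -3 × 1 = -3 m/s
1–4 s: 5 × 3 = 15 m/s
4–9 s: -10 × 5 = -50 m/s
9–10 s: 9 × 1 = 9 m/s
Δv = -29 m/s, so v(10) = 5 + (-29) = -24 m/s.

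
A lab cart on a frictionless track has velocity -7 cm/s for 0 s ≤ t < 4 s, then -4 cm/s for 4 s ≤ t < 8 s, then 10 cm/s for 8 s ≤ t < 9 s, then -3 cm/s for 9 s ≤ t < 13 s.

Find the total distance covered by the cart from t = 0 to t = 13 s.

66 cm

Distance (not displacement) is the total path length: add the absolute areas under v-t.
0–4 s: |-7| × 4 = 28 cm
4–8 s: |-4| × 4 = 16 cm
8–9 s: |10| × 1 = 10 cm
9–13 s: |-3| × 4 = 12 cm
Total distance = 66 cm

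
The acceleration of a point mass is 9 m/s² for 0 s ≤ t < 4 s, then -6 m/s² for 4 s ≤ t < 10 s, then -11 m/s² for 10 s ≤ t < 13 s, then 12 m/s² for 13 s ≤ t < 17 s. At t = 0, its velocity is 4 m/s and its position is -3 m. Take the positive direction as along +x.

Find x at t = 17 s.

159.5 m

On each constant-a segment, Δv = aΔt and Δx = v₀Δt + ½aΔt²; chain segment to segment.
0–4 s: v starts 4 m/s; Δx = 4·4 + ½·9·4² = 88 m; v ends 40 m/s.
4–10 s: v starts 40 m/s; Δx = 40·6 + ½·-6·6² = 132 m; v ends 4 m/s.
10–13 s: v starts 4 m/s; Δx = 4·3 + ½·-11·3² = -37.5 m; v ends -29 m/s.
13–17 s: v starts -29 m/s; Δx = -29·4 + ½·12·4² = -20 m; v ends 19 m/s.
x(17) = -3 + Σ Δx = 159.5 m.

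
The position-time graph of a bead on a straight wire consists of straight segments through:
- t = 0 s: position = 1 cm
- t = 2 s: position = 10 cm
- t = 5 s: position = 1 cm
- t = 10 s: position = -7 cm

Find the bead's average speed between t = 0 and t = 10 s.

Average speed = (total path length)/(elapsed time); on a piecewise-linear x-t graph the path length is Σ|Δx|.
0–2 s: |Δx| = |10 − 1| = 9 cm
2–5 s: |Δx| = |1 − 10| = 9 cm
5–10 s: |Δx| = |-7 − 1| = 8 cm
Total path = 26 cm; average speed = 26/10 = 2.6 cm/s.

2.6 cm/s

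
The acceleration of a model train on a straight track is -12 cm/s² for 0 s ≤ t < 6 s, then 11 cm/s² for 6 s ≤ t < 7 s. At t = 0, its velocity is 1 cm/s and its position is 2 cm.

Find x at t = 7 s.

On each constant-a segment, Δv = aΔt and Δx = v₀Δt + ½aΔt²; chain segment to segment.
0–6 s: v starts 1 cm/s; Δx = 1·6 + ½·-12·6² = -210 cm; v ends -71 cm/s.
6–7 s: v starts -71 cm/s; Δx = -71·1 + ½·11·1² = -65.5 cm; v ends -60 cm/s.
x(7) = 2 + Σ Δx = -273.5 cm.

-273.5 cm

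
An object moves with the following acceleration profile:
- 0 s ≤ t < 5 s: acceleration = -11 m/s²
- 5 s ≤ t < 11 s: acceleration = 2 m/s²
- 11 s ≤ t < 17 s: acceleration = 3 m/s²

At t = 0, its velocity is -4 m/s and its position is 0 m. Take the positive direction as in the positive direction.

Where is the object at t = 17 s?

On each constant-a segment, Δv = aΔt and Δx = v₀Δt + ½aΔt²; chain segment to segment.
0–5 s: v starts -4 m/s; Δx = -4·5 + ½·-11·5² = -157.5 m; v ends -59 m/s.
5–11 s: v starts -59 m/s; Δx = -59·6 + ½·2·6² = -318 m; v ends -47 m/s.
11–17 s: v starts -47 m/s; Δx = -47·6 + ½·3·6² = -228 m; v ends -29 m/s.
x(17) = 0 + Σ Δx = -703.5 m.

-703.5 m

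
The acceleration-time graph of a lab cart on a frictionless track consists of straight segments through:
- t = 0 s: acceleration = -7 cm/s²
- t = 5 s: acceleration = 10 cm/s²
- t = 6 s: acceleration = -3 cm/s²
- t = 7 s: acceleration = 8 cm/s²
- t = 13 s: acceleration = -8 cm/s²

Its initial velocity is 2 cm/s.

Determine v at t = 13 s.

Δv equals the area under the a-t graph; then v = v₀ + Δv.
0–5 s: ½(-7 + 10)(5) = 7.5 cm/s
5–6 s: ½(10 + -3)(1) = 3.5 cm/s
6–7 s: ½(-3 + 8)(1) = 2.5 cm/s
7–13 s: ½(8 + -8)(6) = 0 cm/s
Δv = 13.5 cm/s, so v(13) = 2 + (13.5) = 15.5 cm/s.

15.5 cm/s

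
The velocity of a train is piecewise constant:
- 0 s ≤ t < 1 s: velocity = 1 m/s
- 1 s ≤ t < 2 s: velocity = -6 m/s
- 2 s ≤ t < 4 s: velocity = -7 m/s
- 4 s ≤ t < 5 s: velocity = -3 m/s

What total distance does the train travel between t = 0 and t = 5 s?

Distance (not displacement) is the total path length: add the absolute areas under v-t.
0–1 s: |1| × 1 = 1 m
1–2 s: |-6| × 1 = 6 m
2–4 s: |-7| × 2 = 14 m
4–5 s: |-3| × 1 = 3 m
Total distance = 24 m

24 m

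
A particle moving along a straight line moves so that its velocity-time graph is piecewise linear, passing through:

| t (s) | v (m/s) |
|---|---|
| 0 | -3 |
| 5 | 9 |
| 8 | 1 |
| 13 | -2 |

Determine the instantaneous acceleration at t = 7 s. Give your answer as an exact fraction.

-8/3 m/s²

Acceleration is the slope of the v-t graph on 5–8 s: (1 − 9)/(8 − 5) = -8/3 m/s².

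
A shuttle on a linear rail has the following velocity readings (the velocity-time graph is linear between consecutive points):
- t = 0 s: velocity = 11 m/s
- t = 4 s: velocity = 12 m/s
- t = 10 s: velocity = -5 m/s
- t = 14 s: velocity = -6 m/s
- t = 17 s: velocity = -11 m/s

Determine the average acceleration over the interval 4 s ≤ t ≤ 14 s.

Average acceleration = Δv/Δt = (-6 − 12)/(14 − 4) = -1.8 m/s².

-1.8 m/s²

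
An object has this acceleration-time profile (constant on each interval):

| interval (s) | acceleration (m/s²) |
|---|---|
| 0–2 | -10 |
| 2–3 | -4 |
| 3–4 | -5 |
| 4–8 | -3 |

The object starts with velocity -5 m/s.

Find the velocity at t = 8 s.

Δv equals the area under the a-t graph; then v = v₀ + Δv.
0–2 s: -10 × 2 = -20 m/s
2–3 s: -4 × 1 = -4 m/s
3–4 s: -5 × 1 = -5 m/s
4–8 s: -3 × 4 = -12 m/s
Δv = -41 m/s, so v(8) = -5 + (-41) = -46 m/s.

-46 m/s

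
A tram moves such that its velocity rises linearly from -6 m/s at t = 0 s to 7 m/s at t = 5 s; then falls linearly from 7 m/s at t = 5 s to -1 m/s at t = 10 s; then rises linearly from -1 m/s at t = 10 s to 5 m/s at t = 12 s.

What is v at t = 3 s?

1.8 m/s

On 0–5 s the graph is linear from -6 to 7 m/s: v(3) = -6 + (7 − -6)·(3 − 0)/(5 − 0) = 1.8 m/s.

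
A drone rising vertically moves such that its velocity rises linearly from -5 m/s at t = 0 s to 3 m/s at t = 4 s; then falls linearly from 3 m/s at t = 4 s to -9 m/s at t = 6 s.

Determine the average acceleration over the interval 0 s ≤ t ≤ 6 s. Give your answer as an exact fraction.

Average acceleration = Δv/Δt = (-9 − -5)/(6 − 0) = -2/3 m/s².

-2/3 m/s²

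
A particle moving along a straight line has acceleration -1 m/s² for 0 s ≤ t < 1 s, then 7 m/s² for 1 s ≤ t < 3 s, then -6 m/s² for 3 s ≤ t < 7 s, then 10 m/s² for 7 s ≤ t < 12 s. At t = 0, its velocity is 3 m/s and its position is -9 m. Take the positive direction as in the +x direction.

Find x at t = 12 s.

112.5 m

On each constant-a segment, Δv = aΔt and Δx = v₀Δt + ½aΔt²; chain segment to segment.
0–1 s: v starts 3 m/s; Δx = 3·1 + ½·-1·1² = 2.5 m; v ends 2 m/s.
1–3 s: v starts 2 m/s; Δx = 2·2 + ½·7·2² = 18 m; v ends 16 m/s.
3–7 s: v starts 16 m/s; Δx = 16·4 + ½·-6·4² = 16 m; v ends -8 m/s.
7–12 s: v starts -8 m/s; Δx = -8·5 + ½·10·5² = 85 m; v ends 42 m/s.
x(12) = -9 + Σ Δx = 112.5 m.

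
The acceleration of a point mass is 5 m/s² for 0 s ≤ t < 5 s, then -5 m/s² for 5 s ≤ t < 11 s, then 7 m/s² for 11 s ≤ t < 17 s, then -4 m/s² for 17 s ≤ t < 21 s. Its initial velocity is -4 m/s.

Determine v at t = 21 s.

Δv equals the area under the a-t graph; then v = v₀ + Δv.
0–5 s: 5 × 5 = 25 m/s
5–11 s: -5 × 6 = -30 m/s
11–17 s: 7 × 6 = 42 m/s
17–21 s: -4 × 4 = -16 m/s
Δv = 21 m/s, so v(21) = -4 + (21) = 17 m/s.

17 m/s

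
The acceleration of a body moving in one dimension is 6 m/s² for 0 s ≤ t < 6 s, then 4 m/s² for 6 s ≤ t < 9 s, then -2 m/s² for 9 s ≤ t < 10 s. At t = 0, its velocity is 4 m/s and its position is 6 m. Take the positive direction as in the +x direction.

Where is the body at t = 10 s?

327 m

On each constant-a segment, Δv = aΔt and Δx = v₀Δt + ½aΔt²; chain segment to segment.
0–6 s: v starts 4 m/s; Δx = 4·6 + ½·6·6² = 132 m; v ends 40 m/s.
6–9 s: v starts 40 m/s; Δx = 40·3 + ½·4·3² = 138 m; v ends 52 m/s.
9–10 s: v starts 52 m/s; Δx = 52·1 + ½·-2·1² = 51 m; v ends 50 m/s.
x(10) = 6 + Σ Δx = 327 m.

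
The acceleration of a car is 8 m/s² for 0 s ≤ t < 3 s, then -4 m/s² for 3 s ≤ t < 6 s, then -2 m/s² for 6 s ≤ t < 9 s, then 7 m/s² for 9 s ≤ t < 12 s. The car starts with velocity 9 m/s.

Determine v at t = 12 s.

36 m/s

Δv equals the area under the a-t graph; then v = v₀ + Δv.
0–3 s: 8 × 3 = 24 m/s
3–6 s: -4 × 3 = -12 m/s
6–9 s: -2 × 3 = -6 m/s
9–12 s: 7 × 3 = 21 m/s
Δv = 27 m/s, so v(12) = 9 + (27) = 36 m/s.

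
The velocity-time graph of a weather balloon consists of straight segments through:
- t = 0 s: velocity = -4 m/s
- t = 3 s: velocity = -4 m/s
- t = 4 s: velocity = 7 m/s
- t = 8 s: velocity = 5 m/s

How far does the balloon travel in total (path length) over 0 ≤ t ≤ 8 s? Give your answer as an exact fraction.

857/22 m

Total distance travelled is ∫|v| dt — sum the magnitudes of each area piece.
0–3 s: |-4| × 3 = 12 m
3–4 s: v = 0 at t = 37/11 s; triangle areas 8/11 + 49/22 = 65/22 m
4–8 s: |½(7 + 5)(4)| = 24 m
Total distance = 857/22 m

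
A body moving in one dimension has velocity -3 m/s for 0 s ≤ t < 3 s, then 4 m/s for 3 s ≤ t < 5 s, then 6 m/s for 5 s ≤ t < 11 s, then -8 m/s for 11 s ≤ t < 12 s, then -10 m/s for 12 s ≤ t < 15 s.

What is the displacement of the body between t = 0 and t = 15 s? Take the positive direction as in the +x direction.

-3 m

Net displacement equals the area under the velocity-time graph (areas below the axis count negative).
0–3 s: -3 × 3 = -9 m
3–5 s: 4 × 2 = 8 m
5–11 s: 6 × 6 = 36 m
11–12 s: -8 × 1 = -8 m
12–15 s: -10 × 3 = -30 m
Net displacement = -3 m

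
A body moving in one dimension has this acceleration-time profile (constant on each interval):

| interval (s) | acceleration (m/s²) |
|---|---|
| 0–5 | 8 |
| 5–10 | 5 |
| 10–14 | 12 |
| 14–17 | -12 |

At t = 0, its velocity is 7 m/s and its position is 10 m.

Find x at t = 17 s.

On each constant-a segment, Δv = aΔt and Δx = v₀Δt + ½aΔt²; chain segment to segment.
0–5 s: v starts 7 m/s; Δx = 7·5 + ½·8·5² = 135 m; v ends 47 m/s.
5–10 s: v starts 47 m/s; Δx = 47·5 + ½·5·5² = 297.5 m; v ends 72 m/s.
10–14 s: v starts 72 m/s; Δx = 72·4 + ½·12·4² = 384 m; v ends 120 m/s.
14–17 s: v starts 120 m/s; Δx = 120·3 + ½·-12·3² = 306 m; v ends 84 m/s.
x(17) = 10 + Σ Δx = 1132.5 m.

1132.5 m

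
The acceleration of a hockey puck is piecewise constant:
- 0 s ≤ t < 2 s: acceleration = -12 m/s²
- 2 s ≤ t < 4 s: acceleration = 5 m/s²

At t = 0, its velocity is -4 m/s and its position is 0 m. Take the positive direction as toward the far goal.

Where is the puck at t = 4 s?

-78 m

On each constant-a segment, Δv = aΔt and Δx = v₀Δt + ½aΔt²; chain segment to segment.
0–2 s: v starts -4 m/s; Δx = -4·2 + ½·-12·2² = -32 m; v ends -28 m/s.
2–4 s: v starts -28 m/s; Δx = -28·2 + ½·5·2² = -46 m; v ends -18 m/s.
x(4) = 0 + Σ Δx = -78 m.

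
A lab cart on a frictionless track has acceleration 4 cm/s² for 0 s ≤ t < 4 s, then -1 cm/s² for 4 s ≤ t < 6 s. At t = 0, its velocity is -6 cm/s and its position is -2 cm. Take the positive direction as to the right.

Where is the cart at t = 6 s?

On each constant-a segment, Δv = aΔt and Δx = v₀Δt + ½aΔt²; chain segment to segment.
0–4 s: v starts -6 cm/s; Δx = -6·4 + ½·4·4² = 8 cm; v ends 10 cm/s.
4–6 s: v starts 10 cm/s; Δx = 10·2 + ½·-1·2² = 18 cm; v ends 8 cm/s.
x(6) = -2 + Σ Δx = 24 cm.

24 cm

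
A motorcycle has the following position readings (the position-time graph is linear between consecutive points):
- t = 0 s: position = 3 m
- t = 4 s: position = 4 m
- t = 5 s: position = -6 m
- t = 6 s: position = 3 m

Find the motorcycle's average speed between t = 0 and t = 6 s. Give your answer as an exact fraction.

Average speed = (total path length)/(elapsed time); on a piecewise-linear x-t graph the path length is Σ|Δx|.
0–4 s: |Δx| = |4 − 3| = 1 m
4–5 s: |Δx| = |-6 − 4| = 10 m
5–6 s: |Δx| = |3 − -6| = 9 m
Total path = 20 m; average speed = 20/6 = 10/3 m/s.

10/3 m/s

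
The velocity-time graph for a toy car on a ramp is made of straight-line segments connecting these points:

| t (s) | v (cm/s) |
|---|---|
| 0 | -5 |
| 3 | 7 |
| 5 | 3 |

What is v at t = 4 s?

5 cm/s

On 3–5 s the graph is linear from 7 to 3 cm/s: v(4) = 7 + (3 − 7)·(4 − 3)/(5 − 3) = 5 cm/s.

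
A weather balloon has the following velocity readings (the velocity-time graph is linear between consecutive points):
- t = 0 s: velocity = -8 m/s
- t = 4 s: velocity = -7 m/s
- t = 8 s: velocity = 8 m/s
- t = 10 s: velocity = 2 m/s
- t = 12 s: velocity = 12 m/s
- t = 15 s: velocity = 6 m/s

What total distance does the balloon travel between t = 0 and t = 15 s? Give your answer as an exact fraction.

Distance (not displacement) is the total path length: add the absolute areas under v-t.
0–4 s: |½(-8 + -7)(4)| = 30 m
4–8 s: v = 0 at t = 88/15 s; triangle areas 98/15 + 128/15 = 226/15 m
8–10 s: |½(8 + 2)(2)| = 10 m
10–12 s: |½(2 + 12)(2)| = 14 m
12–15 s: |½(12 + 6)(3)| = 27 m
Total distance = 1441/15 m

1441/15 m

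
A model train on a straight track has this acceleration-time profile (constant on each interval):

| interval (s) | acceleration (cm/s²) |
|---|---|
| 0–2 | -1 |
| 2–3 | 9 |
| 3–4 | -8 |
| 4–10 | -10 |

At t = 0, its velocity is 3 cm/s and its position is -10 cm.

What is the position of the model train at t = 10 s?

On each constant-a segment, Δv = aΔt and Δx = v₀Δt + ½aΔt²; chain segment to segment.
0–2 s: v starts 3 cm/s; Δx = 3·2 + ½·-1·2² = 4 cm; v ends 1 cm/s.
2–3 s: v starts 1 cm/s; Δx = 1·1 + ½·9·1² = 5.5 cm; v ends 10 cm/s.
3–4 s: v starts 10 cm/s; Δx = 10·1 + ½·-8·1² = 6 cm; v ends 2 cm/s.
4–10 s: v starts 2 cm/s; Δx = 2·6 + ½·-10·6² = -168 cm; v ends -58 cm/s.
x(10) = -10 + Σ Δx = -162.5 cm.

-162.5 cm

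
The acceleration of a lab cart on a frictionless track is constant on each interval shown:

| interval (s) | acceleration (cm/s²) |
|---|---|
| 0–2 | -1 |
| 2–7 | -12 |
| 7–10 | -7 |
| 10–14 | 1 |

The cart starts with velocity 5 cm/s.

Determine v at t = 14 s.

Δv equals the area under the a-t graph; then v = v₀ + Δv.
0–2 s: -1 × 2 = -2 cm/s
2–7 s: -12 × 5 = -60 cm/s
7–10 s: -7 × 3 = -21 cm/s
10–14 s: 1 × 4 = 4 cm/s
Δv = -79 cm/s, so v(14) = 5 + (-79) = -74 cm/s.

-74 cm/s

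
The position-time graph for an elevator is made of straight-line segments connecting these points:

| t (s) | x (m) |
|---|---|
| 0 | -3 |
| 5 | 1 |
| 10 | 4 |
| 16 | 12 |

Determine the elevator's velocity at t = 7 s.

0.6 m/s

Velocity is the slope of the x-t graph on 5–10 s: (4 − 1)/(10 − 5) = 0.6 m/s.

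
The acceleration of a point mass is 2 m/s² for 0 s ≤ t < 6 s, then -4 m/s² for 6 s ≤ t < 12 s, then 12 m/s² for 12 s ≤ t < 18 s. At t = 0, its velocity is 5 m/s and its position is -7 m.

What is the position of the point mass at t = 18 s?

263 m

On each constant-a segment, Δv = aΔt and Δx = v₀Δt + ½aΔt²; chain segment to segment.
0–6 s: v starts 5 m/s; Δx = 5·6 + ½·2·6² = 66 m; v ends 17 m/s.
6–12 s: v starts 17 m/s; Δx = 17·6 + ½·-4·6² = 30 m; v ends -7 m/s.
12–18 s: v starts -7 m/s; Δx = -7·6 + ½·12·6² = 174 m; v ends 65 m/s.
x(18) = -7 + Σ Δx = 263 m.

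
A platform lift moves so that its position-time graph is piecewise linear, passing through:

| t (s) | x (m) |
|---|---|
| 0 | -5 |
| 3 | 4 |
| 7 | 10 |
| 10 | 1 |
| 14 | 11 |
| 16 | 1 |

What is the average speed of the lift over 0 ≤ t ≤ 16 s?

2.75 m/s

Average speed = (total path length)/(elapsed time); on a piecewise-linear x-t graph the path length is Σ|Δx|.
0–3 s: |Δx| = |4 − -5| = 9 m
3–7 s: |Δx| = |10 − 4| = 6 m
7–10 s: |Δx| = |1 − 10| = 9 m
10–14 s: |Δx| = |11 − 1| = 10 m
14–16 s: |Δx| = |1 − 11| = 10 m
Total path = 44 m; average speed = 44/16 = 2.75 m/s.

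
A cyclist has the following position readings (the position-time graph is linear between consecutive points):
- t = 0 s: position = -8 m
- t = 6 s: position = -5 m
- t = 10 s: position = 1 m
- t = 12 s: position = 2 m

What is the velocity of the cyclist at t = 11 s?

Velocity is the slope of the x-t graph on 10–12 s: (2 − 1)/(12 − 10) = 0.5 m/s.

0.5 m/s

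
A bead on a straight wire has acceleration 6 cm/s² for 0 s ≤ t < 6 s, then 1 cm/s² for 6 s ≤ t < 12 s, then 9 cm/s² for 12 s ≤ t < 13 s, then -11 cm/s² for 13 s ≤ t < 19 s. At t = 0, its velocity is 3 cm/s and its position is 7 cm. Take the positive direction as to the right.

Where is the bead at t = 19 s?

On each constant-a segment, Δv = aΔt and Δx = v₀Δt + ½aΔt²; chain segment to segment.
0–6 s: v starts 3 cm/s; Δx = 3·6 + ½·6·6² = 126 cm; v ends 39 cm/s.
6–12 s: v starts 39 cm/s; Δx = 39·6 + ½·1·6² = 252 cm; v ends 45 cm/s.
12–13 s: v starts 45 cm/s; Δx = 45·1 + ½·9·1² = 49.5 cm; v ends 54 cm/s.
13–19 s: v starts 54 cm/s; Δx = 54·6 + ½·-11·6² = 126 cm; v ends -12 cm/s.
x(19) = 7 + Σ Δx = 560.5 cm.

560.5 cm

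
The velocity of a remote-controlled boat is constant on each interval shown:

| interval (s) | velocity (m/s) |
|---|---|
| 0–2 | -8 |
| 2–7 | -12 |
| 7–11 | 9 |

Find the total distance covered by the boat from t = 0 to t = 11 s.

112 m

Distance (not displacement) is the total path length: add the absolute areas under v-t.
0–2 s: |-8| × 2 = 16 m
2–7 s: |-12| × 5 = 60 m
7–11 s: |9| × 4 = 36 m
Total distance = 112 m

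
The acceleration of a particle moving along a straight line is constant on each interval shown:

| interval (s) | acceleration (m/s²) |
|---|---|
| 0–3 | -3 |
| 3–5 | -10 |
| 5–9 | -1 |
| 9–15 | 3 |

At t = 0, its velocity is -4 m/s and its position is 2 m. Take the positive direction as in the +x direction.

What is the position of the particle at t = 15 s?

-377.5 m

On each constant-a segment, Δv = aΔt and Δx = v₀Δt + ½aΔt²; chain segment to segment.
0–3 s: v starts -4 m/s; Δx = -4·3 + ½·-3·3² = -25.5 m; v ends -13 m/s.
3–5 s: v starts -13 m/s; Δx = -13·2 + ½·-10·2² = -46 m; v ends -33 m/s.
5–9 s: v starts -33 m/s; Δx = -33·4 + ½·-1·4² = -140 m; v ends -37 m/s.
9–15 s: v starts -37 m/s; Δx = -37·6 + ½·3·6² = -168 m; v ends -19 m/s.
x(15) = 2 + Σ Δx = -377.5 m.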